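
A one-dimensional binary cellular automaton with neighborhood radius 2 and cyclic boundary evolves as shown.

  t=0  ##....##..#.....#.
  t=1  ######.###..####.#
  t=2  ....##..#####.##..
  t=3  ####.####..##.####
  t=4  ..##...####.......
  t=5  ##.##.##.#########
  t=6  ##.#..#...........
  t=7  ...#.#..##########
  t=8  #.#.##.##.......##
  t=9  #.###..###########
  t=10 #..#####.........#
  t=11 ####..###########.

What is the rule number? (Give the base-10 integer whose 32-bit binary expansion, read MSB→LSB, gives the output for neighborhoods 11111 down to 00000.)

  ##### -> .   bit 31 = 0  t=1,i=1
  ####. -> #   bit 30 = 1  t=1,i=4
  ###.# -> #   bit 29 = 1  t=1,i=5
  ###.. -> #   bit 28 = 1  t=1,i=9
  ##.## -> .   bit 27 = 0  t=1,i=6
  ##.#. -> .   bit 26 = 0  t=6,i=2
  ##..# -> #   bit 25 = 1  t=0,i=8
  ##... -> #   bit 24 = 1  t=0,i=2
  #.### -> .   bit 23 = 0  t=1,i=7
  #.##. -> #   bit 22 = 1  t=0,i=0
  #.#.# -> #   bit 21 = 1  t=8,i=2
  #.#.. -> #   bit 20 = 1  t=6,i=3
  #..## -> #   bit 19 = 1  t=1,i=11
  #..#. -> #   bit 18 = 1  t=0,i=9
  #...# -> .   bit 17 = 0  t=4,i=5
  #.... -> #   bit 16 = 1  t=0,i=3
  .#### -> .   bit 15 = 0  t=1,i=0
  .###. -> #   bit 14 = 1  t=1,i=8
  .##.# -> .   bit 13 = 0  t=3,i=12
  .##.. -> #   bit 12 = 1  t=0,i=1
  .#.## -> #   bit 11 = 1  t=0,i=17
  .#.#. -> #   bit 10 = 1  t=7,i=4
  .#..# -> .   bit 9 = 0  t=6,i=4
  .#... -> .   bit 8 = 0  t=0,i=11
  ..### -> #   bit 7 = 1  t=1,i=12
  ..##. -> .   bit 6 = 0  t=0,i=6
  ..#.# -> .   bit 5 = 0  t=0,i=16
  ..#.. -> .   bit 4 = 0  t=0,i=10
  ...## -> #   bit 3 = 1  t=0,i=5
  ...#. -> #   bit 2 = 1  t=0,i=15
  ....# -> #   bit 1 = 1  t=0,i=4
  ..... -> #   bit 0 = 1  t=0,i=13
  bits 01110011011111010101110010001111 = 1937595535

1937595535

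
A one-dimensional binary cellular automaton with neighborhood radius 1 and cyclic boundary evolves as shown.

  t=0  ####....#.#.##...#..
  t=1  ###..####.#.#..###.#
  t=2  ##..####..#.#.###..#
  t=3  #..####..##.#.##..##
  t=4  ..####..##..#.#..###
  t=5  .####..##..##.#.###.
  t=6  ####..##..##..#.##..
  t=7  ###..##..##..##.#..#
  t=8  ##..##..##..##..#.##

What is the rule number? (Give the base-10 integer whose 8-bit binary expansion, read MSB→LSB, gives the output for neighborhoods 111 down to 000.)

143

  nb ###: next=#  (t=0,i=1, bit7=1)
  nb ##.: next=.  (t=0,i=3, bit6=0)
  nb #.#: next=.  (t=0,i=9, bit5=0)
  nb #..: next=.  (t=0,i=4, bit4=0)
  nb .##: next=#  (t=0,i=0, bit3=1)
  nb .#.: next=#  (t=0,i=8, bit2=1)
  nb ..#: next=#  (t=0,i=7, bit1=1)
  nb ...: next=#  (t=0,i=5, bit0=1)
  bits 10001111 = 143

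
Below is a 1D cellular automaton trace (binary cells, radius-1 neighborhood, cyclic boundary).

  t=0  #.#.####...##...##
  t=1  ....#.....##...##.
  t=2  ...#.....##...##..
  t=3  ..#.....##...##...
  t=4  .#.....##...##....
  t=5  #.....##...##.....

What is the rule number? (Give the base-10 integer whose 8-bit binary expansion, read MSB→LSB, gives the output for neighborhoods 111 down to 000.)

10

  ### -> .   bit 7 = 0  t=0,i=5
  ##. -> .   bit 6 = 0  t=0,i=0
  #.# -> .   bit 5 = 0  t=0,i=1
  #.. -> .   bit 4 = 0  t=0,i=8
  .## -> #   bit 3 = 1  t=0,i=4
  .#. -> .   bit 2 = 0  t=0,i=2
  ..# -> #   bit 1 = 1  t=0,i=10
  ... -> .   bit 0 = 0  t=0,i=9
  bits 00001010 = 10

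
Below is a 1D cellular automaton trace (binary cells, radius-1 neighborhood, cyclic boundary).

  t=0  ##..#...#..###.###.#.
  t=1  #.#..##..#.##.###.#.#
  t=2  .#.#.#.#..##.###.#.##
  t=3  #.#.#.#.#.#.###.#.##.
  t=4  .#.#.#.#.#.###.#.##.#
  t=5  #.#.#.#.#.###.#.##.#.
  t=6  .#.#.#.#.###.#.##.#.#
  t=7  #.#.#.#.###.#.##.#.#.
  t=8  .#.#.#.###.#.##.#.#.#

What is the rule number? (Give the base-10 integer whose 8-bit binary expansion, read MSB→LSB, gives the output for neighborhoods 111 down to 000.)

  nb ###: next=#  (t=0,i=12, bit7=1)
  nb ##.: next=.  (t=0,i=1, bit6=0)
  nb #.#: next=#  (t=0,i=14, bit5=1)
  nb #..: next=#  (t=0,i=2, bit4=1)
  nb .##: next=#  (t=0,i=0, bit3=1)
  nb .#.: next=.  (t=0,i=4, bit2=0)
  nb ..#: next=.  (t=0,i=3, bit1=0)
  nb ...: next=#  (t=0,i=6, bit0=1)
  bits 10111001 = 185

185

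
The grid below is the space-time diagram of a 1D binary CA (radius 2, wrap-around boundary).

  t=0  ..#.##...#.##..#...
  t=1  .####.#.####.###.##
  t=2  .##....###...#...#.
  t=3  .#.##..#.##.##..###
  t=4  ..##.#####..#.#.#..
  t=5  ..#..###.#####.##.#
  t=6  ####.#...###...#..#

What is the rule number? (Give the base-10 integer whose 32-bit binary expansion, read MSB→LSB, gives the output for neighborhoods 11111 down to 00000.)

2480246517

  nb #####: next=#  (t=4,i=7, bit31=1)
  nb ####.: next=.  (t=1,i=3, bit30=0)
  nb ###.#: next=.  (t=1,i=4, bit29=0)
  nb ###..: next=#  (t=2,i=9, bit28=1)
  nb ##.##: next=.  (t=1,i=0, bit27=0)
  nb ##.#.: next=.  (t=1,i=5, bit26=0)
  nb ##..#: next=#  (t=0,i=13, bit25=1)
  nb ##...: next=#  (t=0,i=6, bit24=1)
  nb #.###: next=#  (t=1,i=1, bit23=1)
  nb #.##.: next=#  (t=0,i=4, bit22=1)
  nb #.#.#: next=.  (t=1,i=6, bit21=0)
  nb #.#..: next=#  (t=4,i=16, bit20=1)
  nb #..##: next=.  (t=2,i=0, bit19=0)
  nb #..#.: next=#  (t=0,i=14, bit18=1)
  nb #...#: next=.  (t=0,i=7, bit17=0)
  nb #....: next=#  (t=0,i=17, bit16=1)
  nb .####: next=#  (t=1,i=2, bit15=1)
  nb .###.: next=.  (t=1,i=14, bit14=0)
  nb .##.#: next=.  (t=1,i=18, bit13=0)
  nb .##..: next=.  (t=0,i=5, bit12=0)
  nb .#.##: next=#  (t=0,i=3, bit11=1)
  nb .#.#.: next=#  (t=4,i=13, bit10=1)
  nb .#..#: next=#  (t=2,i=18, bit9=1)
  nb .#...: next=.  (t=0,i=16, bit8=0)
  nb ..###: next=#  (t=2,i=7, bit7=1)
  nb ..##.: next=#  (t=2,i=1, bit6=1)
  nb ..#.#: next=#  (t=0,i=2, bit5=1)
  nb ..#..: next=#  (t=0,i=15, bit4=1)
  nb ...##: next=.  (t=2,i=6, bit3=0)
  nb ...#.: next=#  (t=0,i=1, bit2=1)
  nb ....#: next=.  (t=0,i=0, bit1=0)
  nb .....: next=#  (t=0,i=18, bit0=1)
  bits 10010011110101011000111011110101 = 2480246517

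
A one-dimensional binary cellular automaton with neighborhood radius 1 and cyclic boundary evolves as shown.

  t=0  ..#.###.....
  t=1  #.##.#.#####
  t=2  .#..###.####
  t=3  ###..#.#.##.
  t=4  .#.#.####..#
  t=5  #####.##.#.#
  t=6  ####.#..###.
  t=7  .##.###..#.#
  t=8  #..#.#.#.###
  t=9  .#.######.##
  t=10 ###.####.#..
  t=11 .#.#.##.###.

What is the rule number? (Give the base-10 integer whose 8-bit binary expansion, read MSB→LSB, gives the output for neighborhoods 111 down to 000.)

181

  nb ###: next=#  (t=0,i=5, bit7=1)
  nb ##.: next=.  (t=0,i=6, bit6=0)
  nb #.#: next=#  (t=0,i=3, bit5=1)
  nb #..: next=#  (t=0,i=7, bit4=1)
  nb .##: next=.  (t=0,i=4, bit3=0)
  nb .#.: next=#  (t=0,i=2, bit2=1)
  nb ..#: next=.  (t=0,i=1, bit1=0)
  nb ...: next=#  (t=0,i=0, bit0=1)
  bits 10110101 = 181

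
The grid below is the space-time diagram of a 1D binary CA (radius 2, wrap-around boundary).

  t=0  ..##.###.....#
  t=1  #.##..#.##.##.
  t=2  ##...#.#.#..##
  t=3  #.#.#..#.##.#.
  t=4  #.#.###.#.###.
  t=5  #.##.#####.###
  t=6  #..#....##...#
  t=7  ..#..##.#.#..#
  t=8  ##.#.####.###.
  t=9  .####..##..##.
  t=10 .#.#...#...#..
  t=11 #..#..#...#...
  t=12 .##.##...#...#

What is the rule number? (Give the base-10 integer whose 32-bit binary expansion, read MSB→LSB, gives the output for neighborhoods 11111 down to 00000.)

1697999558

  #####|.  b31=0 t=5,i=7
  ####.|#  b30=1 t=2,i=0
  ###.#|#  b29=1 t=4,i=6
  ###..|.  b28=0 t=0,i=7
  ##.##|.  b27=0 t=0,i=4
  ##.#.|#  b26=1 t=1,i=13
  ##..#|.  b25=0 t=1,i=4
  ##...|#  b24=1 t=0,i=8
  #.###|.  b23=0 t=0,i=5
  #.##.|.  b22=0 t=1,i=2
  #.#.#|#  b21=1 t=1,i=0
  #.#..|#  b20=1 t=2,i=9
  #..##|.  b19=0 t=0,i=1
  #..#.|#  b18=1 t=1,i=5
  #...#|.  b17=0 t=2,i=3
  #....|#  b16=1 t=0,i=9
  .####|.  b15=0 t=2,i=13
  .###.|#  b14=1 t=0,i=6
  .##.#|#  b13=1 t=0,i=3
  .##..|.  b12=0 t=1,i=3
  .#.##|#  b11=1 t=1,i=1
  .#.#.|.  b10=0 t=2,i=6
  .#..#|#  b9=1 t=0,i=0
  .#...|.  b8=0 t=6,i=4
  ..###|#  b7=1 t=2,i=12
  ..##.|#  b6=1 t=0,i=2
  ..#.#|.  b5=0 t=1,i=6
  ..#..|.  b4=0 t=0,i=13
  ...##|.  b3=0 t=6,i=7
  ...#.|#  b2=1 t=0,i=12
  ....#|#  b1=1 t=0,i=11
  .....|.  b0=0 t=0,i=10
  bits 01100101001101010110101011000110 = 1697999558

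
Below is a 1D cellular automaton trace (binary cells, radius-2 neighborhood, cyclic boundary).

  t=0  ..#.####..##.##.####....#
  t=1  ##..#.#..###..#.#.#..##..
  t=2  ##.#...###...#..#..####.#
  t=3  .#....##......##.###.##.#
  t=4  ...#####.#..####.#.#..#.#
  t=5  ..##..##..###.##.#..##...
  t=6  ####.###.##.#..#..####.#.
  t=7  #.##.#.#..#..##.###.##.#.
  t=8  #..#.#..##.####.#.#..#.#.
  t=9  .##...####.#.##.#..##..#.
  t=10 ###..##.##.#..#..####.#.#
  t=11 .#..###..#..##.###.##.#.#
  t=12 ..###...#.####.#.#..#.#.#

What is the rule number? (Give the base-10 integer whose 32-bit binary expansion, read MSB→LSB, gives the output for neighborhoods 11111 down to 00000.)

1621963466

  ##### -> .   bit 31 = 0  t=4,i=5
  ####. -> #   bit 30 = 1  t=0,i=6
  ###.# -> #   bit 29 = 1  t=2,i=1
  ###.. -> .   bit 28 = 0  t=0,i=7
  ##.## -> .   bit 27 = 0  t=0,i=12
  ##.#. -> .   bit 26 = 0  t=2,i=2
  ##..# -> .   bit 25 = 0  t=0,i=8
  ##... -> .   bit 24 = 0  t=0,i=20
  #.### -> #   bit 23 = 1  t=0,i=4
  #.##. -> .   bit 22 = 0  t=0,i=13
  #.#.# -> #   bit 21 = 1  t=1,i=16
  #.#.. -> .   bit 20 = 0  t=1,i=6
  #..## -> #   bit 19 = 1  t=0,i=9
  #..#. -> #   bit 18 = 1  t=0,i=1
  #...# -> .   bit 17 = 0  t=2,i=5
  #.... -> #   bit 16 = 1  t=0,i=21
  .#### -> .   bit 15 = 0  t=0,i=5
  .###. -> .   bit 14 = 0  t=1,i=10
  .##.# -> #   bit 13 = 1  t=0,i=11
  .##.. -> #   bit 12 = 1  t=1,i=1
  .#.## -> .   bit 11 = 0  t=0,i=3
  .#.#. -> .   bit 10 = 0  t=1,i=5
  .#..# -> #   bit 9 = 1  t=0,i=0
  .#... -> .   bit 8 = 0  t=2,i=4
  ..### -> #   bit 7 = 1  t=1,i=9
  ..##. -> #   bit 6 = 1  t=0,i=10
  ..#.# -> .   bit 5 = 0  t=0,i=2
  ..#.. -> .   bit 4 = 0  t=0,i=24
  ...## -> #   bit 3 = 1  t=2,i=6
  ...#. -> .   bit 2 = 0  t=0,i=23
  ....# -> #   bit 1 = 1  t=0,i=22
  ..... -> .   bit 0 = 0  t=3,i=10
  bits 01100000101011010011001011001010 = 1621963466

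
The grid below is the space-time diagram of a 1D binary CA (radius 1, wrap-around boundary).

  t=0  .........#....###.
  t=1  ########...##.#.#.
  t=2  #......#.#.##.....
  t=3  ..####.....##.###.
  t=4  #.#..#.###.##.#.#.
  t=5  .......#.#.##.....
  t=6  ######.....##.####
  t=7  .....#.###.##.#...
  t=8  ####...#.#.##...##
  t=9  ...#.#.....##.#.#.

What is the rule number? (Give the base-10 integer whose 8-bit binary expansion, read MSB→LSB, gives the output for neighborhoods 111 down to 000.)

73

  [7] ### => .  t=0,i=15
  [6] ##. => #  t=0,i=16
  [5] #.# => .  t=1,i=13
  [4] #.. => .  t=0,i=10
  [3] .## => #  t=0,i=14
  [2] .#. => .  t=0,i=9
  [1] ..# => .  t=0,i=8
  [0] ... => #  t=0,i=0
  bits 01001001 = 73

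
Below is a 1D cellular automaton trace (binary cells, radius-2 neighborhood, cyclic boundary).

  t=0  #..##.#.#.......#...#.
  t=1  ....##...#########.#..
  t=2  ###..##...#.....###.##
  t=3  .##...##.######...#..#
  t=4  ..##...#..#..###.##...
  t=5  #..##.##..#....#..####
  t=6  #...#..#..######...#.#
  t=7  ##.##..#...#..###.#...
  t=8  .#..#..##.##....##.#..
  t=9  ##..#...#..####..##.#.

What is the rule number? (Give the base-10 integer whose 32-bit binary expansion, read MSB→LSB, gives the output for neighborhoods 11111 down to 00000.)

  nb #####: next=.  (t=1,i=11, bit31=0)
  nb ####.: next=#  (t=1,i=16, bit30=1)
  nb ###.#: next=#  (t=1,i=17, bit29=1)
  nb ###..: next=#  (t=2,i=2, bit28=1)
  nb ##.##: next=.  (t=2,i=19, bit27=0)
  nb ##.#.: next=#  (t=0,i=5, bit26=1)
  nb ##..#: next=.  (t=2,i=3, bit25=0)
  nb ##...: next=#  (t=1,i=6, bit24=1)
  nb #.###: next=.  (t=2,i=20, bit23=0)
  nb #.##.: next=.  (t=3,i=1, bit22=0)
  nb #.#.#: next=.  (t=0,i=6, bit21=0)
  nb #.#..: next=.  (t=0,i=0, bit20=0)
  nb #..##: next=.  (t=0,i=2, bit19=0)
  nb #..#.: next=.  (t=3,i=20, bit18=0)
  nb #...#: next=.  (t=0,i=18, bit17=0)
  nb #....: next=#  (t=0,i=10, bit16=1)
  nb .####: next=#  (t=1,i=10, bit15=1)
  nb .###.: next=.  (t=2,i=17, bit14=0)
  nb .##.#: next=#  (t=0,i=4, bit13=1)
  nb .##..: next=#  (t=1,i=5, bit12=1)
  nb .#.##: next=.  (t=3,i=0, bit11=0)
  nb .#.#.: next=.  (t=0,i=7, bit10=0)
  nb .#..#: next=.  (t=0,i=1, bit9=0)
  nb .#...: next=#  (t=0,i=9, bit8=1)
  nb ..###: next=.  (t=1,i=9, bit7=0)
  nb ..##.: next=.  (t=0,i=3, bit6=0)
  nb ..#.#: next=.  (t=0,i=20, bit5=0)
  nb ..#..: next=#  (t=0,i=16, bit4=1)
  nb ...##: next=.  (t=1,i=3, bit3=0)
  nb ...#.: next=#  (t=0,i=15, bit2=1)
  nb ....#: next=#  (t=0,i=14, bit1=1)
  nb .....: next=#  (t=0,i=11, bit0=1)
  bits 01110101000000011011000100010111 = 1963045143

1963045143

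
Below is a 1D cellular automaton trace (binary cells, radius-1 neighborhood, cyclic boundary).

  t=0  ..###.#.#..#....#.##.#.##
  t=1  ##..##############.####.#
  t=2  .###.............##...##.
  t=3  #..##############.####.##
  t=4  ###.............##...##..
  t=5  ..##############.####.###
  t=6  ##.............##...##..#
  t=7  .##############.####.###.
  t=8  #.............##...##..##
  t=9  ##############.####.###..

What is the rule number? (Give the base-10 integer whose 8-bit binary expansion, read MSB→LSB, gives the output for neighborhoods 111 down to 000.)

  [7] ### => .  t=0,i=3
  [6] ##. => #  t=0,i=4
  [5] #.# => #  t=0,i=5
  [4] #.. => #  t=0,i=0
  [3] .## => .  t=0,i=2
  [2] .#. => #  t=0,i=6
  [1] ..# => #  t=0,i=1
  [0] ... => #  t=0,i=13
  bits 01110111 = 119

119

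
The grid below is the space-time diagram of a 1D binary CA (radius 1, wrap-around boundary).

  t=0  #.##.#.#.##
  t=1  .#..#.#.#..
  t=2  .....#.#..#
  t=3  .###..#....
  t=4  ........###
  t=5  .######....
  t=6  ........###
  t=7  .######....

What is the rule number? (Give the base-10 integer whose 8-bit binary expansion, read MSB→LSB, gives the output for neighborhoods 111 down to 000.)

33

  nb ###: next=.  (t=0,i=10, bit7=0)
  nb ##.: next=.  (t=0,i=0, bit6=0)
  nb #.#: next=#  (t=0,i=1, bit5=1)
  nb #..: next=.  (t=1,i=2, bit4=0)
  nb .##: next=.  (t=0,i=2, bit3=0)
  nb .#.: next=.  (t=0,i=5, bit2=0)
  nb ..#: next=.  (t=1,i=0, bit1=0)
  nb ...: next=#  (t=1,i=10, bit0=1)
  bits 00100001 = 33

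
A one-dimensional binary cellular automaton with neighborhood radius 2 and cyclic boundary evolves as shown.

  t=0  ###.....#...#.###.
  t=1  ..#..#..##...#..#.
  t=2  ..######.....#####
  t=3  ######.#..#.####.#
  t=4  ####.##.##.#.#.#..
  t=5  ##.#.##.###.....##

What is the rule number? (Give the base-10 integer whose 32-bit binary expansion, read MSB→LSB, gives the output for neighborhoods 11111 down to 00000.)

3058477977

  [31] ##### => #  t=2,i=4
  [30] ####. => .  t=2,i=6
  [29] ###.# => #  t=0,i=16
  [28] ###.. => #  t=0,i=2
  [27] ##.## => .  t=0,i=17
  [26] ##.#. => #  t=3,i=6
  [25] ##..# => #  t=2,i=0
  [24] ##... => .  t=0,i=3
  [23] #.### => .  t=0,i=0
  [22] #.##. => #  t=4,i=5
  [21] #.#.# => .  t=4,i=11
  [20] #.#.. => .  t=3,i=7
  [19] #..## => #  t=1,i=7
  [18] #..#. => #  t=1,i=4
  [17] #...# => .  t=0,i=10
  [16] #.... => .  t=0,i=4
  [15] .#### => #  t=2,i=3
  [14] .###. => .  t=0,i=1
  [13] .##.# => #  t=4,i=6
  [12] .##.. => .  t=1,i=9
  [11] .#.## => #  t=0,i=13
  [10] .#.#. => .  t=4,i=12
  [9] .#..# => #  t=1,i=3
  [8] .#... => #  t=0,i=9
  [7] ..### => #  t=2,i=2
  [6] ..##. => .  t=1,i=8
  [5] ..#.# => .  t=0,i=12
  [4] ..#.. => #  t=0,i=8
  [3] ...## => #  t=2,i=12
  [2] ...#. => .  t=0,i=7
  [1] ....# => .  t=0,i=6
  [0] ..... => #  t=0,i=5
  bits 10110110010011001010101110011001 = 3058477977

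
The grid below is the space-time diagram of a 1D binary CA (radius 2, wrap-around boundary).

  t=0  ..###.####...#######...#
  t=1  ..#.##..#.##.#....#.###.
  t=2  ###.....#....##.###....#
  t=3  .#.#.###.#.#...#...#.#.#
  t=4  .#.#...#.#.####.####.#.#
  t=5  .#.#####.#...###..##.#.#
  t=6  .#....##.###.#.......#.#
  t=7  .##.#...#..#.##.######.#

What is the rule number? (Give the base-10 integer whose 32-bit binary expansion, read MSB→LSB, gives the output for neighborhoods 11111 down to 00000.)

1764884903

  [31] ##### => .  t=0,i=15
  [30] ####. => #  t=0,i=8
  [29] ###.# => #  t=0,i=4
  [28] ###.. => .  t=0,i=9
  [27] ##.## => #  t=0,i=5
  [26] ##.#. => .  t=1,i=12
  [25] ##..# => .  t=1,i=6
  [24] ##... => #  t=0,i=10
  [23] #.### => .  t=0,i=6
  [22] #.##. => .  t=1,i=4
  [21] #.#.# => #  t=3,i=1
  [20] #.#.. => #  t=1,i=13
  [19] #..## => .  t=0,i=1
  [18] #..#. => .  t=1,i=7
  [17] #...# => #  t=0,i=11
  [16] #.... => .  t=1,i=15
  [15] .#### => .  t=0,i=7
  [14] .###. => .  t=0,i=3
  [13] .##.# => .  t=1,i=11
  [12] .##.. => .  t=1,i=5
  [11] .#.## => .  t=1,i=3
  [10] .#.#. => .  t=3,i=0
  [9] .#..# => .  t=0,i=0
  [8] .#... => #  t=1,i=14
  [7] ..### => #  t=0,i=2
  [6] ..##. => .  t=2,i=13
  [5] ..#.# => #  t=1,i=2
  [4] ..#.. => .  t=0,i=23
  [3] ...## => .  t=0,i=12
  [2] ...#. => #  t=0,i=22
  [1] ....# => #  t=1,i=16
  [0] ..... => #  t=2,i=5
  bits 01101001001100100000000110100111 = 1764884903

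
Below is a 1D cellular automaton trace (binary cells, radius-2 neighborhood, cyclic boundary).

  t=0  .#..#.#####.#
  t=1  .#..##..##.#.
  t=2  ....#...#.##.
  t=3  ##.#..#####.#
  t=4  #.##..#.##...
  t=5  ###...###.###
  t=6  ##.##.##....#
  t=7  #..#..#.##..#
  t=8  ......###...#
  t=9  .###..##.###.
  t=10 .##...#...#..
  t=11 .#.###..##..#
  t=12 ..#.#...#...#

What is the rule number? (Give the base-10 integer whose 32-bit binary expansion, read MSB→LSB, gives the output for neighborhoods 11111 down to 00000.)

3310569701

  nb #####: next=#  (t=0,i=8, bit31=1)
  nb ####.: next=#  (t=0,i=9, bit30=1)
  nb ###.#: next=.  (t=0,i=10, bit29=0)
  nb ###..: next=.  (t=5,i=2, bit28=0)
  nb ##.##: next=.  (t=3,i=11, bit27=0)
  nb ##.#.: next=#  (t=0,i=11, bit26=1)
  nb ##..#: next=.  (t=1,i=6, bit25=0)
  nb ##...: next=#  (t=2,i=12, bit24=1)
  nb #.###: next=.  (t=0,i=6, bit23=0)
  nb #.##.: next=#  (t=2,i=10, bit22=1)
  nb #.#.#: next=.  (t=0,i=12, bit21=0)
  nb #.#..: next=#  (t=0,i=1, bit20=1)
  nb #..##: next=.  (t=1,i=3, bit19=0)
  nb #..#.: next=.  (t=0,i=3, bit18=0)
  nb #...#: next=#  (t=2,i=6, bit17=1)
  nb #....: next=#  (t=2,i=0, bit16=1)
  nb .####: next=.  (t=0,i=7, bit15=0)
  nb .###.: next=#  (t=3,i=0, bit14=1)
  nb .##.#: next=.  (t=1,i=9, bit13=0)
  nb .##..: next=.  (t=1,i=5, bit12=0)
  nb .#.##: next=#  (t=0,i=5, bit11=1)
  nb .#.#.: next=.  (t=0,i=0, bit10=0)
  nb .#..#: next=.  (t=0,i=2, bit9=0)
  nb .#...: next=.  (t=2,i=5, bit8=0)
  nb ..###: next=#  (t=3,i=6, bit7=1)
  nb ..##.: next=#  (t=1,i=4, bit6=1)
  nb ..#.#: next=#  (t=0,i=4, bit5=1)
  nb ..#..: next=.  (t=1,i=1, bit4=0)
  nb ...##: next=.  (t=5,i=5, bit3=0)
  nb ...#.: next=#  (t=2,i=3, bit2=1)
  nb ....#: next=.  (t=2,i=2, bit1=0)
  nb .....: next=#  (t=2,i=1, bit0=1)
  bits 11000101010100110100100011100101 = 3310569701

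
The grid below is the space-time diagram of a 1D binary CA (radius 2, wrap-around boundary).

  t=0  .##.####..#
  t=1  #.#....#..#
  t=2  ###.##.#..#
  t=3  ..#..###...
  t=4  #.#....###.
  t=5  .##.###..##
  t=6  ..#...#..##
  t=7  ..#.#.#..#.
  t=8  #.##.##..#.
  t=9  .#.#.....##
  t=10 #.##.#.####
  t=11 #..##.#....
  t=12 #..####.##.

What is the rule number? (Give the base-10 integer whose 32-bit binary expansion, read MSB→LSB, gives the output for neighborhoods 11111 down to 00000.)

  ##### -> .   bit 31 = 0  t=10,i=9
  ####. -> .   bit 30 = 0  t=0,i=6
  ###.# -> #   bit 29 = 1  t=2,i=2
  ###.. -> #   bit 28 = 1  t=0,i=7
  ##.## -> .   bit 27 = 0  t=0,i=3
  ##.#. -> #   bit 26 = 1  t=1,i=1
  ##..# -> .   bit 25 = 0  t=0,i=8
  ##... -> #   bit 24 = 1  t=3,i=8
  #.### -> .   bit 23 = 0  t=0,i=4
  #.##. -> .   bit 22 = 0  t=0,i=1
  #.#.# -> .   bit 21 = 0  t=4,i=0
  #.#.. -> #   bit 20 = 1  t=1,i=2
  #..## -> .   bit 19 = 0  t=1,i=9
  #..#. -> .   bit 18 = 0  t=0,i=9
  #...# -> #   bit 17 = 1  t=6,i=4
  #.... -> #   bit 16 = 1  t=1,i=4
  .#### -> .   bit 15 = 0  t=0,i=5
  .###. -> .   bit 14 = 0  t=3,i=6
  .##.# -> #   bit 13 = 1  t=0,i=2
  .##.. -> .   bit 12 = 0  t=6,i=10
  .#.## -> #   bit 11 = 1  t=0,i=0
  .#.#. -> #   bit 10 = 1  t=4,i=1
  .#..# -> .   bit 9 = 0  t=1,i=8
  .#... -> .   bit 8 = 0  t=1,i=3
  ..### -> .   bit 7 = 0  t=2,i=10
  ..##. -> #   bit 6 = 1  t=1,i=10
  ..#.# -> #   bit 5 = 1  t=0,i=10
  ..#.. -> #   bit 4 = 1  t=1,i=7
  ...## -> #   bit 3 = 1  t=4,i=6
  ...#. -> .   bit 2 = 0  t=1,i=6
  ....# -> #   bit 1 = 1  t=1,i=5
  ..... -> .   bit 0 = 0  t=3,i=10
  bits 00110101000100110010110001111010 = 890449018

890449018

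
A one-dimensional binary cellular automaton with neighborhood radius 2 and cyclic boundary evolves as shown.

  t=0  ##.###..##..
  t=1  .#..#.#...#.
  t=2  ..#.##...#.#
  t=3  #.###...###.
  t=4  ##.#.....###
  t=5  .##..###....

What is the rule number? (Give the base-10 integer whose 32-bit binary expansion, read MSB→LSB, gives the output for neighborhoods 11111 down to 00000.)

643919399

  #####|.  b31=0 t=4,i=11
  ####.|.  b30=0 t=4,i=0
  ###.#|#  b29=1 t=3,i=10
  ###..|.  b28=0 t=0,i=5
  ##.##|.  b27=0 t=0,i=2
  ##.#.|#  b26=1 t=3,i=11
  ##..#|#  b25=1 t=0,i=6
  ##...|.  b24=0 t=2,i=6
  #.###|.  b23=0 t=0,i=3
  #.##.|#  b22=1 t=2,i=4
  #.#.#|#  b21=1 t=3,i=0
  #.#..|.  b20=0 t=1,i=6
  #..##|.  b19=0 t=0,i=7
  #..#.|.  b18=0 t=1,i=0
  #...#|.  b17=0 t=1,i=8
  #....|#  b16=1 t=4,i=5
  .####|.  b15=0 t=4,i=10
  .###.|#  b14=1 t=0,i=4
  .##.#|#  b13=1 t=0,i=1
  .##..|.  b12=0 t=0,i=9
  .#.##|#  b11=1 t=2,i=3
  .#.#.|#  b10=1 t=1,i=5
  .#..#|#  b9=1 t=1,i=2
  .#...|.  b8=0 t=1,i=7
  ..###|.  b7=0 t=3,i=8
  ..##.|.  b6=0 t=0,i=0
  ..#.#|#  b5=1 t=1,i=4
  ..#..|.  b4=0 t=1,i=1
  ...##|.  b3=0 t=3,i=7
  ...#.|#  b2=1 t=1,i=9
  ....#|#  b1=1 t=4,i=7
  .....|#  b0=1 t=4,i=6
  bits 00100110011000010110111000100111 = 643919399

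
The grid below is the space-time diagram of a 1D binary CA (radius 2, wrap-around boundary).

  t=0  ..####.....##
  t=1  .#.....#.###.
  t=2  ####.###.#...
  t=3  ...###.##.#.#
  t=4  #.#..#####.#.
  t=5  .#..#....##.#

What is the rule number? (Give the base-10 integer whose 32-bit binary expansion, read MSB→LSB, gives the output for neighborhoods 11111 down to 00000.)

751641982

  #####|.  b31=0 t=4,i=7
  ####.|.  b30=0 t=0,i=4
  ###.#|#  b29=1 t=2,i=3
  ###..|.  b28=0 t=0,i=5
  ##.##|#  b27=1 t=2,i=4
  ##.#.|#  b26=1 t=2,i=8
  ##..#|.  b25=0 t=0,i=0
  ##...|.  b24=0 t=0,i=6
  #.###|#  b23=1 t=1,i=9
  #.##.|#  b22=1 t=3,i=7
  #.#.#|.  b21=0 t=3,i=10
  #.#..|.  b20=0 t=2,i=9
  #..##|#  b19=1 t=0,i=1
  #..#.|#  b18=1 t=1,i=0
  #...#|.  b17=0 t=2,i=11
  #....|#  b16=1 t=0,i=7
  .####|.  b15=0 t=0,i=3
  .###.|.  b14=0 t=1,i=10
  .##.#|#  b13=1 t=3,i=8
  .##..|.  b12=0 t=0,i=12
  .#.##|.  b11=0 t=1,i=8
  .#.#.|#  b10=1 t=3,i=11
  .#..#|.  b9=0 t=4,i=3
  .#...|#  b8=1 t=1,i=2
  ..###|.  b7=0 t=0,i=2
  ..##.|#  b6=1 t=0,i=11
  ..#.#|#  b5=1 t=1,i=7
  ..#..|#  b4=1 t=1,i=1
  ...##|#  b3=1 t=0,i=10
  ...#.|#  b2=1 t=1,i=6
  ....#|#  b1=1 t=0,i=9
  .....|.  b0=0 t=0,i=8
  bits 00101100110011010010010101111110 = 751641982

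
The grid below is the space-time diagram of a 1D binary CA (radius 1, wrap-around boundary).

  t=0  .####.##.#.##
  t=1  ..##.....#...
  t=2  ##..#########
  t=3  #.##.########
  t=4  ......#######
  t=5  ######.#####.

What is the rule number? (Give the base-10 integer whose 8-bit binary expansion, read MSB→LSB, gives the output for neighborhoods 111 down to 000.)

  ###|#  b7=1 t=0,i=2
  ##.|.  b6=0 t=0,i=4
  #.#|.  b5=0 t=0,i=0
  #..|#  b4=1 t=1,i=4
  .##|.  b3=0 t=0,i=1
  .#.|#  b2=1 t=0,i=9
  ..#|#  b1=1 t=1,i=1
  ...|#  b0=1 t=1,i=0
  bits 10010111 = 151

151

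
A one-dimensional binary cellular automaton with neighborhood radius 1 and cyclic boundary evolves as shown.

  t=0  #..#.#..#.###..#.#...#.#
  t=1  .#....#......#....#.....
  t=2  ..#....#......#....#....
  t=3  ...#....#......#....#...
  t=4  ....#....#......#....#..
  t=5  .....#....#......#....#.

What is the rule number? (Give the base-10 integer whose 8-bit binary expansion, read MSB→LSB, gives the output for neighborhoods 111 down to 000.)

  [7] ### => .  t=0,i=11
  [6] ##. => .  t=0,i=0
  [5] #.# => .  t=0,i=4
  [4] #.. => #  t=0,i=1
  [3] .## => .  t=0,i=10
  [2] .#. => .  t=0,i=3
  [1] ..# => .  t=0,i=2
  [0] ... => .  t=0,i=19
  bits 00010000 = 16

16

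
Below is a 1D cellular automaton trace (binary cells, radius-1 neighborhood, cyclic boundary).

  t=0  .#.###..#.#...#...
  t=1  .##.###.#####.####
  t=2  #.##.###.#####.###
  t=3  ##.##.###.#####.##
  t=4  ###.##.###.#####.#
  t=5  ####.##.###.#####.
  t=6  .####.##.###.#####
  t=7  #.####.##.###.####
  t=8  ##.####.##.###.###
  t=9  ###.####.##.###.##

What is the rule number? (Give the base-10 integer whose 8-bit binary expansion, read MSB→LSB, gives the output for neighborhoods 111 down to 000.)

  nb ###: next=#  (t=0,i=4, bit7=1)
  nb ##.: next=#  (t=0,i=5, bit6=1)
  nb #.#: next=#  (t=0,i=2, bit5=1)
  nb #..: next=#  (t=0,i=6, bit4=1)
  nb .##: next=.  (t=0,i=3, bit3=0)
  nb .#.: next=#  (t=0,i=1, bit2=1)
  nb ..#: next=.  (t=0,i=0, bit1=0)
  nb ...: next=#  (t=0,i=12, bit0=1)
  bits 11110101 = 245

245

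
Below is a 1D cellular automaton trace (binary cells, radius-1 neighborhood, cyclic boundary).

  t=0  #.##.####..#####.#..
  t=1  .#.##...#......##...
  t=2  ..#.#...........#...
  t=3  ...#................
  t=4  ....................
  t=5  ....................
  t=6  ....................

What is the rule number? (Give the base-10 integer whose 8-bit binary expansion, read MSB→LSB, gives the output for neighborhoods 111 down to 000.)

96

  nb ###: next=.  (t=0,i=6, bit7=0)
  nb ##.: next=#  (t=0,i=3, bit6=1)
  nb #.#: next=#  (t=0,i=1, bit5=1)
  nb #..: next=.  (t=0,i=9, bit4=0)
  nb .##: next=.  (t=0,i=2, bit3=0)
  nb .#.: next=.  (t=0,i=0, bit2=0)
  nb ..#: next=.  (t=0,i=10, bit1=0)
  nb ...: next=.  (t=1,i=6, bit0=0)
  bits 01100000 = 96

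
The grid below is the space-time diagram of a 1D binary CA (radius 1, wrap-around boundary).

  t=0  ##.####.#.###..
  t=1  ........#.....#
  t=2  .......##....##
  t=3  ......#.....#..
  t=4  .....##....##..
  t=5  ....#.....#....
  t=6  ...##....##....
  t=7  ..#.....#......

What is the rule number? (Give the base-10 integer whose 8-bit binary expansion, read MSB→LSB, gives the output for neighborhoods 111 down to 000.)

  nb ###: next=.  (t=0,i=4, bit7=0)
  nb ##.: next=.  (t=0,i=1, bit6=0)
  nb #.#: next=.  (t=0,i=2, bit5=0)
  nb #..: next=.  (t=0,i=13, bit4=0)
  nb .##: next=.  (t=0,i=0, bit3=0)
  nb .#.: next=#  (t=0,i=8, bit2=1)
  nb ..#: next=#  (t=0,i=14, bit1=1)
  nb ...: next=.  (t=1,i=1, bit0=0)
  bits 00000110 = 6

6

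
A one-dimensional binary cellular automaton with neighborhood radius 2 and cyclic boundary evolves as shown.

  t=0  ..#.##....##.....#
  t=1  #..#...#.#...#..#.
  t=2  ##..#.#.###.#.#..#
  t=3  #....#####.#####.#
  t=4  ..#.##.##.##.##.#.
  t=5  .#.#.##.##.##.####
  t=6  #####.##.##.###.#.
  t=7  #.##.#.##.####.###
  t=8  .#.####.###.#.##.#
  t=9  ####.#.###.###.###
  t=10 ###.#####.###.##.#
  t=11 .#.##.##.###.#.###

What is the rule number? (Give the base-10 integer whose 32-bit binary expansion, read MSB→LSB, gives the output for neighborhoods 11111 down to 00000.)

  ##### -> #   bit 31 = 1  t=3,i=7
  ####. -> #   bit 30 = 1  t=3,i=8
  ###.# -> .   bit 29 = 0  t=2,i=10
  ###.. -> .   bit 28 = 0  t=2,i=1
  ##.## -> #   bit 27 = 1  t=3,i=10
  ##.#. -> #   bit 26 = 1  t=2,i=11
  ##..# -> .   bit 25 = 0  t=2,i=2
  ##... -> .   bit 24 = 0  t=0,i=6
  #.### -> #   bit 23 = 1  t=2,i=8
  #.##. -> .   bit 22 = 0  t=0,i=4
  #.#.# -> #   bit 21 = 1  t=2,i=6
  #.#.. -> #   bit 20 = 1  t=1,i=0
  #..## -> .   bit 19 = 0  t=2,i=16
  #..#. -> .   bit 18 = 0  t=0,i=1
  #...# -> .   bit 17 = 0  t=1,i=5
  #.... -> #   bit 16 = 1  t=0,i=7
  .#### -> .   bit 15 = 0  t=3,i=6
  .###. -> #   bit 14 = 1  t=2,i=0
  .##.# -> #   bit 13 = 1  t=4,i=5
  .##.. -> .   bit 12 = 0  t=0,i=5
  .#.## -> #   bit 11 = 1  t=0,i=3
  .#.#. -> #   bit 10 = 1  t=1,i=8
  .#..# -> #   bit 9 = 1  t=0,i=0
  .#... -> #   bit 8 = 1  t=1,i=4
  ..### -> #   bit 7 = 1  t=2,i=17
  ..##. -> .   bit 6 = 0  t=0,i=10
  ..#.# -> .   bit 5 = 0  t=0,i=2
  ..#.. -> .   bit 4 = 0  t=0,i=17
  ...## -> #   bit 3 = 1  t=0,i=9
  ...#. -> #   bit 2 = 1  t=0,i=16
  ....# -> .   bit 1 = 0  t=0,i=8
  ..... -> .   bit 0 = 0  t=0,i=14
  bits 11001100101100010110111110001100 = 3434180492

3434180492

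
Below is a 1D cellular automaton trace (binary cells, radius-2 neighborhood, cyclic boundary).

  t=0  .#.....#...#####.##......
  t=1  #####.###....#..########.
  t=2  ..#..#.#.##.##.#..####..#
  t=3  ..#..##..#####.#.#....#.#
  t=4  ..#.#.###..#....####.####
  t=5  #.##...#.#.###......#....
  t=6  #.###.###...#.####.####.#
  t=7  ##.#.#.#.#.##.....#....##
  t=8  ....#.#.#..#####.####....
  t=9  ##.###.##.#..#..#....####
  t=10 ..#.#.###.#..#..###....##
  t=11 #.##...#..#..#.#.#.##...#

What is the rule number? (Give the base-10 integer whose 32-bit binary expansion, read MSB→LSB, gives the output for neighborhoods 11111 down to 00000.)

  ##### -> #   bit 31 = 1  t=0,i=13
  ####. -> .   bit 30 = 0  t=0,i=14
  ###.# -> .   bit 29 = 0  t=0,i=15
  ###.. -> .   bit 28 = 0  t=1,i=8
  ##.## -> #   bit 27 = 1  t=0,i=16
  ##.#. -> .   bit 26 = 0  t=2,i=14
  ##..# -> #   bit 25 = 1  t=2,i=22
  ##... -> #   bit 24 = 1  t=0,i=19
  #.### -> .   bit 23 = 0  t=1,i=0
  #.##. -> #   bit 22 = 1  t=0,i=17
  #.#.# -> .   bit 21 = 0  t=2,i=7
  #.#.. -> #   bit 20 = 1  t=2,i=15
  #..## -> #   bit 19 = 1  t=1,i=15
  #..#. -> .   bit 18 = 0  t=2,i=1
  #...# -> .   bit 17 = 0  t=0,i=9
  #.... -> #   bit 16 = 1  t=0,i=3
  .#### -> .   bit 15 = 0  t=0,i=12
  .###. -> #   bit 14 = 1  t=1,i=7
  .##.# -> #   bit 13 = 1  t=2,i=10
  .##.. -> #   bit 12 = 1  t=0,i=18
  .#.## -> .   bit 11 = 0  t=2,i=8
  .#.#. -> #   bit 10 = 1  t=2,i=6
  .#..# -> .   bit 9 = 0  t=1,i=14
  .#... -> #   bit 8 = 1  t=0,i=2
  ..### -> .   bit 7 = 0  t=0,i=11
  ..##. -> .   bit 6 = 0  t=3,i=5
  ..#.# -> #   bit 5 = 1  t=2,i=5
  ..#.. -> #   bit 4 = 1  t=0,i=1
  ...## -> .   bit 3 = 0  t=0,i=10
  ...#. -> #   bit 2 = 1  t=0,i=0
  ....# -> .   bit 1 = 0  t=0,i=5
  ..... -> #   bit 0 = 1  t=0,i=4
  bits 10001011010110010111010100110101 = 2337895733

2337895733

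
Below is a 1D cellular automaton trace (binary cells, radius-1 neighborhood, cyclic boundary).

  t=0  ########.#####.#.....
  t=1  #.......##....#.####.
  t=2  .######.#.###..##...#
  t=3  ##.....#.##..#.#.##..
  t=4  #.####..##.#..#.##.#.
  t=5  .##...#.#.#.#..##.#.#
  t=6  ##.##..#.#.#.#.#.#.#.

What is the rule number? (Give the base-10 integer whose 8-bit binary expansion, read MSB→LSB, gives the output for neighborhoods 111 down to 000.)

57

  ###|.  b7=0 t=0,i=1
  ##.|.  b6=0 t=0,i=7
  #.#|#  b5=1 t=0,i=8
  #..|#  b4=1 t=0,i=16
  .##|#  b3=1 t=0,i=0
  .#.|.  b2=0 t=0,i=15
  ..#|.  b1=0 t=0,i=20
  ...|#  b0=1 t=0,i=17
  bits 00111001 = 57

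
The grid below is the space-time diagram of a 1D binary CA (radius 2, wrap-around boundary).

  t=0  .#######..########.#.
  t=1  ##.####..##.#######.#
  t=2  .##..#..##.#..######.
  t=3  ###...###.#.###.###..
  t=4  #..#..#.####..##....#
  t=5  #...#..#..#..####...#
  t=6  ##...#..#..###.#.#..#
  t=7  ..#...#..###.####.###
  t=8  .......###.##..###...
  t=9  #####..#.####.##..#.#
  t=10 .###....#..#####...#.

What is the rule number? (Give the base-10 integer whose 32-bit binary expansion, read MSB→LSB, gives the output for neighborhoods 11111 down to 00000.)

  #####|#  b31=1 t=0,i=3
  ####.|#  b30=1 t=0,i=6
  ###.#|#  b29=1 t=0,i=17
  ###..|.  b28=0 t=0,i=7
  ##.##|#  b27=1 t=1,i=2
  ##.#.|#  b26=1 t=0,i=18
  ##..#|.  b25=0 t=0,i=8
  ##...|#  b24=1 t=3,i=3
  #.###|.  b23=0 t=1,i=3
  #.##.|#  b22=1 t=8,i=11
  #.#.#|#  b21=1 t=3,i=10
  #.#..|.  b20=0 t=0,i=19
  #..##|#  b19=1 t=0,i=0
  #..#.|.  b18=0 t=2,i=4
  #...#|.  b17=0 t=3,i=4
  #....|.  b16=0 t=4,i=17
  .####|.  b15=0 t=0,i=2
  .###.|.  b14=0 t=1,i=0
  .##.#|.  b13=0 t=1,i=10
  .##..|#  b12=1 t=2,i=2
  .#.##|#  b11=1 t=3,i=11
  .#.#.|#  b10=1 t=6,i=16
  .#..#|#  b9=1 t=0,i=20
  .#...|.  b8=0 t=7,i=3
  ..###|#  b7=1 t=0,i=1
  ..##.|#  b6=1 t=1,i=9
  ..#.#|.  b5=0 t=4,i=6
  ..#..|.  b4=0 t=2,i=5
  ...##|.  b3=0 t=3,i=5
  ...#.|.  b2=0 t=5,i=3
  ....#|.  b1=0 t=4,i=18
  .....|#  b0=1 t=8,i=0
  bits 11101101011010000001111011000001 = 3983023809

3983023809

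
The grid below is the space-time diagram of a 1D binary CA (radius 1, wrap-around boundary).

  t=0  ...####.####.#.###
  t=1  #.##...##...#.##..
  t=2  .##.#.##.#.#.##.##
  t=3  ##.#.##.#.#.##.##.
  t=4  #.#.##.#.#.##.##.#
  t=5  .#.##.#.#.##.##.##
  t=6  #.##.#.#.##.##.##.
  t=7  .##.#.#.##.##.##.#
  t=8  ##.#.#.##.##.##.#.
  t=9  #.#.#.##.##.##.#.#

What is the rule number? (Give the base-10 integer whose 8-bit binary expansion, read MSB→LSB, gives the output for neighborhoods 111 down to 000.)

58

  ### -> .   bit 7 = 0  t=0,i=4
  ##. -> .   bit 6 = 0  t=0,i=6
  #.# -> #   bit 5 = 1  t=0,i=7
  #.. -> #   bit 4 = 1  t=0,i=0
  .## -> #   bit 3 = 1  t=0,i=3
  .#. -> .   bit 2 = 0  t=0,i=13
  ..# -> #   bit 1 = 1  t=0,i=2
  ... -> .   bit 0 = 0  t=0,i=1
  bits 00111010 = 58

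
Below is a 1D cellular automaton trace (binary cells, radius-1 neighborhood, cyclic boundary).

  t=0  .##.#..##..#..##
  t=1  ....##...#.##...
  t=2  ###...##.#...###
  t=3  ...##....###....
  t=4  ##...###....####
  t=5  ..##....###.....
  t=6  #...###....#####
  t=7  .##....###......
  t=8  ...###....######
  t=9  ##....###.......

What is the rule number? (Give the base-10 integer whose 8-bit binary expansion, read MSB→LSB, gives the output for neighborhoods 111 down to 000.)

21

  ### -> .   bit 7 = 0  t=2,i=0
  ##. -> .   bit 6 = 0  t=0,i=2
  #.# -> .   bit 5 = 0  t=0,i=0
  #.. -> #   bit 4 = 1  t=0,i=5
  .## -> .   bit 3 = 0  t=0,i=1
  .#. -> #   bit 2 = 1  t=0,i=4
  ..# -> .   bit 1 = 0  t=0,i=6
  ... -> #   bit 0 = 1  t=1,i=0
  bits 00010101 = 21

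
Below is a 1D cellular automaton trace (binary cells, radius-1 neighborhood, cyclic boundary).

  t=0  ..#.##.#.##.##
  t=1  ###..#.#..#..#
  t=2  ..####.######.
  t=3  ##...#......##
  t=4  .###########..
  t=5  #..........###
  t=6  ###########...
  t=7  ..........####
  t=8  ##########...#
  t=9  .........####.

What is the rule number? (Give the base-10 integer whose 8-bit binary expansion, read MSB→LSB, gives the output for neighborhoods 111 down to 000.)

87

  ### -> .   bit 7 = 0  t=1,i=0
  ##. -> #   bit 6 = 1  t=0,i=5
  #.# -> .   bit 5 = 0  t=0,i=3
  #.. -> #   bit 4 = 1  t=0,i=0
  .## -> .   bit 3 = 0  t=0,i=4
  .#. -> #   bit 2 = 1  t=0,i=2
  ..# -> #   bit 1 = 1  t=0,i=1
  ... -> #   bit 0 = 1  t=2,i=0
  bits 01010111 = 87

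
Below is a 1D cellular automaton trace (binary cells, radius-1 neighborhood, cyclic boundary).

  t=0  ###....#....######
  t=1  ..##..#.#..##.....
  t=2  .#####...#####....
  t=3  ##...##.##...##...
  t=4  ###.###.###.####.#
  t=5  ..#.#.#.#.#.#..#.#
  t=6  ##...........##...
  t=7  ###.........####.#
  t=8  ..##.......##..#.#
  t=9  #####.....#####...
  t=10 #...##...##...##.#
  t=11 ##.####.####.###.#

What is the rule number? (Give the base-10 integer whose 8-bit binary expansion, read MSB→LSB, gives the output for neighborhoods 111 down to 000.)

  [7] ### => .  t=0,i=0
  [6] ##. => #  t=0,i=2
  [5] #.# => .  t=1,i=7
  [4] #.. => #  t=0,i=3
  [3] .## => #  t=0,i=12
  [2] .#. => .  t=0,i=7
  [1] ..# => #  t=0,i=6
  [0] ... => .  t=0,i=4
  bits 01011010 = 90

90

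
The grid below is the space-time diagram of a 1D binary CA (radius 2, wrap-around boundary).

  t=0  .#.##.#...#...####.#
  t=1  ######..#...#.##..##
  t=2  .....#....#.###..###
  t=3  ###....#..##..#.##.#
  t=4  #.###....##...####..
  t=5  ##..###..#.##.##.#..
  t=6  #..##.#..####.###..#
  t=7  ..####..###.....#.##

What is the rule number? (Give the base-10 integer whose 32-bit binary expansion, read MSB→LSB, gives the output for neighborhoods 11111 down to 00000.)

  #####|.  b31=0 t=1,i=0
  ####.|.  b30=0 t=0,i=16
  ###.#|.  b29=0 t=0,i=17
  ###..|#  b28=1 t=1,i=5
  ##.##|.  b27=0 t=3,i=18
  ##.#.|#  b26=1 t=0,i=5
  ##..#|.  b25=0 t=1,i=6
  ##...|#  b24=1 t=2,i=0
  #.###|.  b23=0 t=2,i=12
  #.##.|#  b22=1 t=0,i=3
  #.#.#|#  b21=1 t=0,i=1
  #.#..|.  b20=0 t=0,i=6
  #..##|#  b19=1 t=1,i=17
  #..#.|.  b18=0 t=1,i=7
  #...#|#  b17=1 t=0,i=8
  #....|#  b16=1 t=2,i=1
  .####|#  b15=1 t=0,i=15
  .###.|.  b14=0 t=2,i=13
  .##.#|#  b13=1 t=0,i=4
  .##..|.  b12=0 t=1,i=15
  .#.##|#  b11=1 t=0,i=2
  .#.#.|#  b10=1 t=0,i=0
  .#..#|.  b9=0 t=3,i=8
  .#...|.  b8=0 t=0,i=7
  ..###|#  b7=1 t=0,i=14
  ..##.|#  b6=1 t=3,i=10
  ..#.#|#  b5=1 t=1,i=12
  ..#..|.  b4=0 t=0,i=10
  ...##|.  b3=0 t=0,i=13
  ...#.|.  b2=0 t=0,i=9
  ....#|.  b1=0 t=2,i=3
  .....|#  b0=1 t=2,i=2
  bits 00010101011010111010110011100001 = 359378145

359378145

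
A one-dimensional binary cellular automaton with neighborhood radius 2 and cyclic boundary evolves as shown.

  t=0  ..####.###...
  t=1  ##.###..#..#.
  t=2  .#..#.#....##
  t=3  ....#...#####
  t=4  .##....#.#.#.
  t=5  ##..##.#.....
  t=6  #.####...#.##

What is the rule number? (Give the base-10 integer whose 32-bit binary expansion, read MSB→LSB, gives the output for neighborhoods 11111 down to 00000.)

  nb #####: next=.  (t=3,i=10, bit31=0)
  nb ####.: next=#  (t=0,i=4, bit30=1)
  nb ###.#: next=#  (t=0,i=5, bit29=1)
  nb ###..: next=.  (t=0,i=9, bit28=0)
  nb ##.##: next=.  (t=0,i=6, bit27=0)
  nb ##.#.: next=.  (t=2,i=0, bit26=0)
  nb ##..#: next=#  (t=1,i=6, bit25=1)
  nb ##...: next=.  (t=0,i=10, bit24=0)
  nb #.###: next=.  (t=0,i=7, bit23=0)
  nb #.##.: next=.  (t=1,i=0, bit22=0)
  nb #.#.#: next=.  (t=4,i=9, bit21=0)
  nb #.#..: next=.  (t=2,i=1, bit20=0)
  nb #..##: next=#  (t=4,i=0, bit19=1)
  nb #..#.: next=.  (t=1,i=7, bit18=0)
  nb #...#: next=.  (t=3,i=6, bit17=0)
  nb #....: next=#  (t=0,i=11, bit16=1)
  nb .####: next=#  (t=0,i=3, bit15=1)
  nb .###.: next=#  (t=0,i=8, bit14=1)
  nb .##.#: next=#  (t=1,i=1, bit13=1)
  nb .##..: next=.  (t=4,i=2, bit12=0)
  nb .#.##: next=#  (t=1,i=12, bit11=1)
  nb .#.#.: next=.  (t=2,i=5, bit10=0)
  nb .#..#: next=.  (t=1,i=9, bit9=0)
  nb .#...: next=.  (t=2,i=7, bit8=0)
  nb ..###: next=.  (t=0,i=2, bit7=0)
  nb ..##.: next=#  (t=2,i=11, bit6=1)
  nb ..#.#: next=#  (t=1,i=11, bit5=1)
  nb ..#..: next=.  (t=1,i=8, bit4=0)
  nb ...##: next=#  (t=0,i=1, bit3=1)
  nb ...#.: next=.  (t=3,i=3, bit2=0)
  nb ....#: next=#  (t=0,i=0, bit1=1)
  nb .....: next=.  (t=0,i=12, bit0=0)
  bits 01100010000010011110100001101010 = 1644816490

1644816490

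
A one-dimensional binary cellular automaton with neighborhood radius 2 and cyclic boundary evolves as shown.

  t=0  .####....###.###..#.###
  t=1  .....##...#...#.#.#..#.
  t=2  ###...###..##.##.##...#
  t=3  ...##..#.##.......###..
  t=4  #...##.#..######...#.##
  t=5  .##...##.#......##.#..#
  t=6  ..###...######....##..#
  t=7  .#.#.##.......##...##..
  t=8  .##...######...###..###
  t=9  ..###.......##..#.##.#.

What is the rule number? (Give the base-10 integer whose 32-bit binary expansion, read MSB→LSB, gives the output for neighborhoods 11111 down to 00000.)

  #####|.  b31=0 t=4,i=12
  ####.|.  b30=0 t=0,i=3
  ###.#|.  b29=0 t=0,i=11
  ###..|.  b28=0 t=0,i=4
  ##.##|.  b27=0 t=0,i=0
  ##.#.|#  b26=1 t=4,i=6
  ##..#|#  b25=1 t=0,i=16
  ##...|#  b24=1 t=0,i=5
  #.###|.  b23=0 t=0,i=1
  #.##.|.  b22=0 t=2,i=14
  #.#.#|.  b21=0 t=1,i=16
  #.#..|#  b20=1 t=1,i=18
  #..##|#  b19=1 t=2,i=10
  #..#.|.  b18=0 t=0,i=17
  #...#|#  b17=1 t=1,i=8
  #....|#  b16=1 t=0,i=6
  .####|.  b15=0 t=0,i=2
  .###.|#  b14=1 t=0,i=10
  .##.#|.  b13=0 t=2,i=12
  .##..|#  b12=1 t=1,i=6
  .#.##|.  b11=0 t=0,i=19
  .#.#.|#  b10=1 t=1,i=15
  .#..#|.  b9=0 t=1,i=19
  .#...|#  b8=1 t=1,i=11
  ..###|.  b7=0 t=0,i=9
  ..##.|.  b6=0 t=1,i=5
  ..#.#|#  b5=1 t=0,i=18
  ..#..|.  b4=0 t=1,i=10
  ...##|.  b3=0 t=0,i=8
  ...#.|.  b2=0 t=1,i=9
  ....#|.  b1=0 t=0,i=7
  .....|#  b0=1 t=1,i=1
  bits 00000111000110110101010100100001 = 119231777

119231777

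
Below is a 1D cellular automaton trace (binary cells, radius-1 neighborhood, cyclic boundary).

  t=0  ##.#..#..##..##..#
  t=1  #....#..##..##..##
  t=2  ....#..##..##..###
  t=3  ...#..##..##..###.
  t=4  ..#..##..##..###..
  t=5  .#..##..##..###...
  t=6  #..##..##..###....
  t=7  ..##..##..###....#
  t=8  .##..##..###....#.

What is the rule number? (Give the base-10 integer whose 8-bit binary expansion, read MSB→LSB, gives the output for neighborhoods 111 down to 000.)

  nb ###: next=#  (t=0,i=0, bit7=1)
  nb ##.: next=.  (t=0,i=1, bit6=0)
  nb #.#: next=.  (t=0,i=2, bit5=0)
  nb #..: next=.  (t=0,i=4, bit4=0)
  nb .##: next=#  (t=0,i=9, bit3=1)
  nb .#.: next=.  (t=0,i=3, bit2=0)
  nb ..#: next=#  (t=0,i=5, bit1=1)
  nb ...: next=.  (t=1,i=2, bit0=0)
  bits 10001010 = 138

138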